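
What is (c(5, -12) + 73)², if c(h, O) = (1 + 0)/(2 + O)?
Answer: 531441/100 ≈ 5314.4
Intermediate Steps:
c(h, O) = 1/(2 + O)
(c(5, -12) + 73)² = (1/(2 - 12) + 73)² = (1/(-10) + 73)² = (-⅒ + 73)² = (729/10)² = 531441/100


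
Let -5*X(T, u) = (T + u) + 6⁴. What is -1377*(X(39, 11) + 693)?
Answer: -2917863/5 ≈ -5.8357e+5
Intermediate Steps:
X(T, u) = -1296/5 - T/5 - u/5 (X(T, u) = -((T + u) + 6⁴)/5 = -((T + u) + 1296)/5 = -(1296 + T + u)/5 = -1296/5 - T/5 - u/5)
-1377*(X(39, 11) + 693) = -1377*((-1296/5 - ⅕*39 - ⅕*11) + 693) = -1377*((-1296/5 - 39/5 - 11/5) + 693) = -1377*(-1346/5 + 693) = -1377*2119/5 = -2917863/5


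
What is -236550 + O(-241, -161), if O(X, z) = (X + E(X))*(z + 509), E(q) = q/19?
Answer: -6171810/19 ≈ -3.2483e+5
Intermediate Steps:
E(q) = q/19 (E(q) = q*(1/19) = q/19)
O(X, z) = 20*X*(509 + z)/19 (O(X, z) = (X + X/19)*(z + 509) = (20*X/19)*(509 + z) = 20*X*(509 + z)/19)
-236550 + O(-241, -161) = -236550 + (20/19)*(-241)*(509 - 161) = -236550 + (20/19)*(-241)*348 = -236550 - 1677360/19 = -6171810/19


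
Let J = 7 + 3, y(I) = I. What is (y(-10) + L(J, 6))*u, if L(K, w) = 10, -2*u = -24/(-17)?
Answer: 0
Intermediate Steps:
J = 10
u = -12/17 (u = -(-12)/(-17) = -(-12)*(-1)/17 = -½*24/17 = -12/17 ≈ -0.70588)
(y(-10) + L(J, 6))*u = (-10 + 10)*(-12/17) = 0*(-12/17) = 0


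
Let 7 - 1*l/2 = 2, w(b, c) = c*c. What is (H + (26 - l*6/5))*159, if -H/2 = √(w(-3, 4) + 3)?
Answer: 2226 - 318*√19 ≈ 839.87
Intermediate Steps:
w(b, c) = c²
l = 10 (l = 14 - 2*2 = 14 - 4 = 10)
H = -2*√19 (H = -2*√(4² + 3) = -2*√(16 + 3) = -2*√19 ≈ -8.7178)
(H + (26 - l*6/5))*159 = (-2*√19 + (26 - 10*6/5))*159 = (-2*√19 + (26 - 60/5))*159 = (-2*√19 + (26 - 1*12))*159 = (-2*√19 + (26 - 12))*159 = (-2*√19 + 14)*159 = (14 - 2*√19)*159 = 2226 - 318*√19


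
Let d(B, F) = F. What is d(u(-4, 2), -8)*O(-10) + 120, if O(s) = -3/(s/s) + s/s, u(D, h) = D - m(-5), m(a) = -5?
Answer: 136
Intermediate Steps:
u(D, h) = 5 + D (u(D, h) = D - 1*(-5) = D + 5 = 5 + D)
O(s) = -2 (O(s) = -3/1 + 1 = -3*1 + 1 = -3 + 1 = -2)
d(u(-4, 2), -8)*O(-10) + 120 = -8*(-2) + 120 = 16 + 120 = 136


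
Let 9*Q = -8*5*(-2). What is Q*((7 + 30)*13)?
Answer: 38480/9 ≈ 4275.6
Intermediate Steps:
Q = 80/9 (Q = (-8*5*(-2))/9 = (-40*(-2))/9 = (⅑)*80 = 80/9 ≈ 8.8889)
Q*((7 + 30)*13) = 80*((7 + 30)*13)/9 = 80*(37*13)/9 = (80/9)*481 = 38480/9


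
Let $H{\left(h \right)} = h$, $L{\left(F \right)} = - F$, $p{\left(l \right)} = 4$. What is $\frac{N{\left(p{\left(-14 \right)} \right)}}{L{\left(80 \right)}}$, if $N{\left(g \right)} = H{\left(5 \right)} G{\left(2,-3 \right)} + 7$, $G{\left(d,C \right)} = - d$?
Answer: $\frac{3}{80} \approx 0.0375$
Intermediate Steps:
$N{\left(g \right)} = -3$ ($N{\left(g \right)} = 5 \left(\left(-1\right) 2\right) + 7 = 5 \left(-2\right) + 7 = -10 + 7 = -3$)
$\frac{N{\left(p{\left(-14 \right)} \right)}}{L{\left(80 \right)}} = - \frac{3}{\left(-1\right) 80} = - \frac{3}{-80} = \left(-3\right) \left(- \frac{1}{80}\right) = \frac{3}{80}$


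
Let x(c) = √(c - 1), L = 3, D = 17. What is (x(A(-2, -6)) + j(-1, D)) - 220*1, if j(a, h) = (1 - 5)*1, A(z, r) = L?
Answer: -224 + √2 ≈ -222.59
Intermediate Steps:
A(z, r) = 3
x(c) = √(-1 + c)
j(a, h) = -4 (j(a, h) = -4*1 = -4)
(x(A(-2, -6)) + j(-1, D)) - 220*1 = (√(-1 + 3) - 4) - 220*1 = (√2 - 4) - 220 = (-4 + √2) - 220 = -224 + √2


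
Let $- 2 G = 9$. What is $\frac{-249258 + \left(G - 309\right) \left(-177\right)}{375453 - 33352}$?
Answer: $- \frac{387537}{684202} \approx -0.56641$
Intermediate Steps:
$G = - \frac{9}{2}$ ($G = \left(- \frac{1}{2}\right) 9 = - \frac{9}{2} \approx -4.5$)
$\frac{-249258 + \left(G - 309\right) \left(-177\right)}{375453 - 33352} = \frac{-249258 + \left(- \frac{9}{2} - 309\right) \left(-177\right)}{375453 - 33352} = \frac{-249258 - - \frac{110979}{2}}{342101} = \left(-249258 + \frac{110979}{2}\right) \frac{1}{342101} = \left(- \frac{387537}{2}\right) \frac{1}{342101} = - \frac{387537}{684202}$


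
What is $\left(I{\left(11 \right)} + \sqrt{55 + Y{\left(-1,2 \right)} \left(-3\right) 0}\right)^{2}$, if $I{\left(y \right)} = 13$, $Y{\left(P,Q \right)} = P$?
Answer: $\left(13 + \sqrt{55}\right)^{2} \approx 416.82$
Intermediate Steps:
$\left(I{\left(11 \right)} + \sqrt{55 + Y{\left(-1,2 \right)} \left(-3\right) 0}\right)^{2} = \left(13 + \sqrt{55 + \left(-1\right) \left(-3\right) 0}\right)^{2} = \left(13 + \sqrt{55 + 3 \cdot 0}\right)^{2} = \left(13 + \sqrt{55 + 0}\right)^{2} = \left(13 + \sqrt{55}\right)^{2}$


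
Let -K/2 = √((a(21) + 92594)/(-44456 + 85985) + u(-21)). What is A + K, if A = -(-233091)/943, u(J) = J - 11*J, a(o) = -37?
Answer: 233091/943 - 2*√366021946263/41529 ≈ 218.04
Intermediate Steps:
u(J) = -10*J
A = 233091/943 (A = -(-233091)/943 = -291*(-801/943) = 233091/943 ≈ 247.18)
K = -2*√366021946263/41529 (K = -2*√((-37 + 92594)/(-44456 + 85985) - 10*(-21)) = -2*√(92557/41529 + 210) = -2*√366021946263/41529 ≈ -29.136)
A + K = 233091/943 - 2*√366021946263/41529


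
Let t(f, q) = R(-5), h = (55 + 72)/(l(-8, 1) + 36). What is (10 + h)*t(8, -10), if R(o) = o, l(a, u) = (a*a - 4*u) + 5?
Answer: -5685/101 ≈ -56.287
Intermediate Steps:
l(a, u) = 5 + a² - 4*u (l(a, u) = (a² - 4*u) + 5 = 5 + a² - 4*u)
h = 127/101 (h = (55 + 72)/((5 + (-8)² - 4*1) + 36) = 127/((5 + 64 - 4) + 36) = 127/(65 + 36) = 127/101 ≈ 1.2574)
t(f, q) = -5
(10 + h)*t(8, -10) = (10 + 127/101)*(-5) = (1137/101)*(-5) = -5685/101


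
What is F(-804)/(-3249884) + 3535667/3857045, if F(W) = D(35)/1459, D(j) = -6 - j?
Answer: 16764650764963097/18288490347026020 ≈ 0.91668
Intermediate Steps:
F(W) = -41/1459 (F(W) = (-6 - 1*35)/1459 = (-6 - 35)*(1/1459) = -41*1/1459 = -41/1459)
F(-804)/(-3249884) + 3535667/3857045 = -41/1459/(-3249884) + 3535667/3857045 = -41/1459*(-1/3249884) + 3535667*(1/3857045) = 41/4741580756 + 3535667/3857045 = 16764650764963097/18288490347026020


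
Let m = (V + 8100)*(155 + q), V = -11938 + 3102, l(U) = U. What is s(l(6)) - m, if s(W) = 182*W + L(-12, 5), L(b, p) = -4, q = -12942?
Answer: -9410144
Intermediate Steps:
V = -8836
s(W) = -4 + 182*W (s(W) = 182*W - 4 = -4 + 182*W)
m = 9411232 (m = (-8836 + 8100)*(155 - 12942) = -736*(-12787) = 9411232)
s(l(6)) - m = (-4 + 182*6) - 1*9411232 = (-4 + 1092) - 9411232 = 1088 - 9411232 = -9410144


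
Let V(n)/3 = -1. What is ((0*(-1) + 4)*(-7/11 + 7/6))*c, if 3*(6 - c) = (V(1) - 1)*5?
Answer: 2660/99 ≈ 26.869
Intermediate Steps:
V(n) = -3 (V(n) = 3*(-1) = -3)
c = 38/3 (c = 6 - (-3 - 1)*5/3 = 6 - (-4)*5/3 = 6 - ⅓*(-20) = 6 + 20/3 = 38/3 ≈ 12.667)
((0*(-1) + 4)*(-7/11 + 7/6))*c = ((0*(-1) + 4)*(-7/11 + 7/6))*(38/3) = ((0 + 4)*(-7*1/11 + 7*(⅙)))*(38/3) = (4*(-7/11 + 7/6))*(38/3) = (4*(35/66))*(38/3) = (70/33)*(38/3) = 2660/99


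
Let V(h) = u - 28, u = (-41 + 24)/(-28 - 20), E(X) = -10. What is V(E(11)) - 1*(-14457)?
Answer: 692609/48 ≈ 14429.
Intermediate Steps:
u = 17/48 (u = -17/(-48) = -17*(-1/48) = 17/48 ≈ 0.35417)
V(h) = -1327/48 (V(h) = 17/48 - 28 = -1327/48)
V(E(11)) - 1*(-14457) = -1327/48 - 1*(-14457) = -1327/48 + 14457 = 692609/48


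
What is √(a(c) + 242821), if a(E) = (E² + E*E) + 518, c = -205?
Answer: √327389 ≈ 572.18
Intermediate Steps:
a(E) = 518 + 2*E² (a(E) = (E² + E²) + 518 = 2*E² + 518 = 518 + 2*E²)
√(a(c) + 242821) = √((518 + 2*(-205)²) + 242821) = √((518 + 2*42025) + 242821) = √((518 + 84050) + 242821) = √(84568 + 242821) = √327389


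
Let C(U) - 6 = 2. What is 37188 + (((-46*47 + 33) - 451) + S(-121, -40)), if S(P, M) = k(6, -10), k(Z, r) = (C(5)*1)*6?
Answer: 34656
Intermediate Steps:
C(U) = 8 (C(U) = 6 + 2 = 8)
k(Z, r) = 48 (k(Z, r) = (8*1)*6 = 8*6 = 48)
S(P, M) = 48
37188 + (((-46*47 + 33) - 451) + S(-121, -40)) = 37188 + (((-46*47 + 33) - 451) + 48) = 37188 + (((-2162 + 33) - 451) + 48) = 37188 + ((-2129 - 451) + 48) = 37188 + (-2580 + 48) = 37188 - 2532 = 34656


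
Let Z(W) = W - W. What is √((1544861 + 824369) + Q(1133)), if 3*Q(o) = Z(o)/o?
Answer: √2369230 ≈ 1539.2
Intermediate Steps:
Z(W) = 0
Q(o) = 0 (Q(o) = (0/o)/3 = (⅓)*0 = 0)
√((1544861 + 824369) + Q(1133)) = √((1544861 + 824369) + 0) = √(2369230 + 0) = √2369230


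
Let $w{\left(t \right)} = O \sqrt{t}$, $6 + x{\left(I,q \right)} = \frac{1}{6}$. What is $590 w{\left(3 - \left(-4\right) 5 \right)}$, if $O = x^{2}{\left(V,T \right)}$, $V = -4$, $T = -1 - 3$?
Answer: $\frac{361375 \sqrt{23}}{18} \approx 96283.0$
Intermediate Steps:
$T = -4$ ($T = -1 - 3 = -4$)
$x{\left(I,q \right)} = - \frac{35}{6}$ ($x{\left(I,q \right)} = -6 + \frac{1}{6} = - \frac{35}{6}$)
$O = \frac{1225}{36}$ ($O = \left(- \frac{35}{6}\right)^{2} = \frac{1225}{36} \approx 34.028$)
$w{\left(t \right)} = \frac{1225 \sqrt{t}}{36}$
$590 w{\left(3 - \left(-4\right) 5 \right)} = 590 \frac{1225 \sqrt{3 - \left(-4\right) 5}}{36} = 590 \frac{1225 \sqrt{3 - -20}}{36} = 590 \frac{1225 \sqrt{3 + 20}}{36} = 590 \frac{1225 \sqrt{23}}{36} = \frac{361375 \sqrt{23}}{18}$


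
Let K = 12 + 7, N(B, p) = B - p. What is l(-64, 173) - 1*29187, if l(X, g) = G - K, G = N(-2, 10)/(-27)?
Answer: -262850/9 ≈ -29206.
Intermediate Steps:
K = 19
G = 4/9 (G = (-2 - 1*10)/(-27) = (-2 - 10)*(-1/27) = -12*(-1/27) = 4/9 ≈ 0.44444)
l(X, g) = -167/9 (l(X, g) = 4/9 - 1*19 = 4/9 - 19 = -167/9)
l(-64, 173) - 1*29187 = -167/9 - 1*29187 = -167/9 - 29187 = -262850/9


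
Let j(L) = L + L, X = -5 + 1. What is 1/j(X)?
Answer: -⅛ ≈ -0.12500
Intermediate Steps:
X = -4
j(L) = 2*L
1/j(X) = 1/(2*(-4)) = 1/(-8) = -⅛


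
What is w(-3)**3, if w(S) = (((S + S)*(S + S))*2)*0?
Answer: 0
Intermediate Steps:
w(S) = 0 (w(S) = (((2*S)*(2*S))*2)*0 = ((4*S**2)*2)*0 = (8*S**2)*0 = 0)
w(-3)**3 = 0**3 = 0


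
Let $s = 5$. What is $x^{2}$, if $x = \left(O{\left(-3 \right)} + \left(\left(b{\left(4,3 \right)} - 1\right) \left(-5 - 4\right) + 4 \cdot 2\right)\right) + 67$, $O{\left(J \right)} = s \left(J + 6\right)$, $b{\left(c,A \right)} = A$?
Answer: $5184$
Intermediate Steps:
$O{\left(J \right)} = 30 + 5 J$ ($O{\left(J \right)} = 5 \left(J + 6\right) = 5 \left(6 + J\right) = 30 + 5 J$)
$x = 72$ ($x = \left(\left(30 + 5 \left(-3\right)\right) + \left(\left(3 - 1\right) \left(-5 - 4\right) + 4 \cdot 2\right)\right) + 67 = \left(\left(30 - 15\right) + \left(2 \left(-9\right) + 8\right)\right) + 67 = \left(15 + \left(-18 + 8\right)\right) + 67 = \left(15 - 10\right) + 67 = 5 + 67 = 72$)
$x^{2} = 72^{2} = 5184$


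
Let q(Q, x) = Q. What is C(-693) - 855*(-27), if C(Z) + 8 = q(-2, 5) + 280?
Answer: 23355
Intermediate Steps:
C(Z) = 270 (C(Z) = -8 + (-2 + 280) = -8 + 278 = 270)
C(-693) - 855*(-27) = 270 - 855*(-27) = 270 - 1*(-23085) = 270 + 23085 = 23355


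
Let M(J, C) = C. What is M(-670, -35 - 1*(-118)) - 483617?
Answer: -483534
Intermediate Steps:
M(-670, -35 - 1*(-118)) - 483617 = (-35 - 1*(-118)) - 483617 = (-35 + 118) - 483617 = 83 - 483617 = -483534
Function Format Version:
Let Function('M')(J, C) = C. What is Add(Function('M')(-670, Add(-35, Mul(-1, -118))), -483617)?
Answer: -483534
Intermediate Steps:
Add(Function('M')(-670, Add(-35, Mul(-1, -118))), -483617) = Add(Add(-35, Mul(-1, -118)), -483617) = Add(Add(-35, 118), -483617) = Add(83, -483617) = -483534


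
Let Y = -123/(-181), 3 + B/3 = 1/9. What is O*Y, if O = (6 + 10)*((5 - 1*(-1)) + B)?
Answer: -5248/181 ≈ -28.994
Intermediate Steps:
B = -26/3 (B = -9 + 3/9 = -9 + 3*(⅑) = -9 + ⅓ = -26/3 ≈ -8.6667)
O = -128/3 (O = (6 + 10)*((5 - 1*(-1)) - 26/3) = 16*((5 + 1) - 26/3) = 16*(6 - 26/3) = 16*(-8/3) = -128/3 ≈ -42.667)
Y = 123/181 (Y = -123*(-1/181) = 123/181 ≈ 0.67956)
O*Y = -128/3*123/181 = -5248/181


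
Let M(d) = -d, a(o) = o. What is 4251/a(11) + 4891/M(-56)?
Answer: 291857/616 ≈ 473.79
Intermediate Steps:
4251/a(11) + 4891/M(-56) = 4251/11 + 4891/((-1*(-56))) = 4251*(1/11) + 4891/56 = 4251/11 + 4891*(1/56) = 4251/11 + 4891/56 = 291857/616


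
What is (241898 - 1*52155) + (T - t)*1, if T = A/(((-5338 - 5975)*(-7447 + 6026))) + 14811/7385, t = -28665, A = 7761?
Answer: 1234740236742368/5653313505 ≈ 2.1841e+5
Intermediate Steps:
T = 11340742328/5653313505 (T = 7761/(((-5338 - 5975)*(-7447 + 6026))) + 14811/7385 = 7761/((-11313*(-1421))) + 14811*(1/7385) = 7761/16075773 + 14811/7385 = 7761*(1/16075773) + 14811/7385 = 2587/5358591 + 14811/7385 = 11340742328/5653313505 ≈ 2.0060)
(241898 - 1*52155) + (T - t)*1 = (241898 - 1*52155) + (11340742328/5653313505 - 1*(-28665))*1 = (241898 - 52155) + (11340742328/5653313505 + 28665)*1 = 189743 + (162063572363153/5653313505)*1 = 189743 + 162063572363153/5653313505 = 1234740236742368/5653313505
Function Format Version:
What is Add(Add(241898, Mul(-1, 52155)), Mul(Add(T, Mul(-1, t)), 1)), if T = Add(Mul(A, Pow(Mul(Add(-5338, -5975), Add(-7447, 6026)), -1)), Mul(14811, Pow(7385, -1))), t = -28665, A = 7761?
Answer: Rational(1234740236742368, 5653313505) ≈ 2.1841e+5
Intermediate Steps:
T = Rational(11340742328, 5653313505) (T = Add(Mul(7761, Pow(Mul(Add(-5338, -5975), Add(-7447, 6026)), -1)), Mul(14811, Pow(7385, -1))) = Add(Mul(7761, Pow(Mul(-11313, -1421), -1)), Mul(14811, Rational(1, 7385))) = Add(Mul(7761, Pow(16075773, -1)), Rational(14811, 7385)) = Add(Mul(7761, Rational(1, 16075773)), Rational(14811, 7385)) = Add(Rational(2587, 5358591), Rational(14811, 7385)) = Rational(11340742328, 5653313505) ≈ 2.0060)
Add(Add(241898, Mul(-1, 52155)), Mul(Add(T, Mul(-1, t)), 1)) = Add(Add(241898, Mul(-1, 52155)), Mul(Add(Rational(11340742328, 5653313505), Mul(-1, -28665)), 1)) = Add(Add(241898, -52155), Mul(Add(Rational(11340742328, 5653313505), 28665), 1)) = Add(189743, Mul(Rational(162063572363153, 5653313505), 1)) = Add(189743, Rational(162063572363153, 5653313505)) = Rational(1234740236742368, 5653313505)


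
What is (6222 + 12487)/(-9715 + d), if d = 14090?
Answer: 18709/4375 ≈ 4.2763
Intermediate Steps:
(6222 + 12487)/(-9715 + d) = (6222 + 12487)/(-9715 + 14090) = 18709/4375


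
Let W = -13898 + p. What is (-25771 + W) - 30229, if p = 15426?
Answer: -54472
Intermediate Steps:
W = 1528 (W = -13898 + 15426 = 1528)
(-25771 + W) - 30229 = (-25771 + 1528) - 30229 = -24243 - 30229 = -54472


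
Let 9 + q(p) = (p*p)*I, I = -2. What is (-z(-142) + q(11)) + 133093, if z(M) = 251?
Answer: 132591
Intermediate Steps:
q(p) = -9 - 2*p**2 (q(p) = -9 + (p*p)*(-2) = -9 + p**2*(-2) = -9 - 2*p**2)
(-z(-142) + q(11)) + 133093 = (-1*251 + (-9 - 2*11**2)) + 133093 = (-251 + (-9 - 2*121)) + 133093 = (-251 + (-9 - 242)) + 133093 = (-251 - 251) + 133093 = -502 + 133093 = 132591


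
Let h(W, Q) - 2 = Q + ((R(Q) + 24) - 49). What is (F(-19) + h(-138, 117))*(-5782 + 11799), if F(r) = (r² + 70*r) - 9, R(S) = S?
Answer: -4615039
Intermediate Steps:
F(r) = -9 + r² + 70*r
h(W, Q) = -23 + 2*Q (h(W, Q) = 2 + (Q + ((Q + 24) - 49)) = 2 + (Q + ((24 + Q) - 49)) = 2 + (Q + (-25 + Q)) = 2 + (-25 + 2*Q) = -23 + 2*Q)
(F(-19) + h(-138, 117))*(-5782 + 11799) = ((-9 + (-19)² + 70*(-19)) + (-23 + 2*117))*(-5782 + 11799) = ((-9 + 361 - 1330) + (-23 + 234))*6017 = (-978 + 211)*6017 = -767*6017 = -4615039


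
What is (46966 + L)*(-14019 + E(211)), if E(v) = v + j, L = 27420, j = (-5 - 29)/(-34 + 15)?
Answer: -19512786748/19 ≈ -1.0270e+9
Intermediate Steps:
j = 34/19 (j = -34/(-19) = -34*(-1/19) = 34/19 ≈ 1.7895)
E(v) = 34/19 + v (E(v) = v + 34/19 = 34/19 + v)
(46966 + L)*(-14019 + E(211)) = (46966 + 27420)*(-14019 + (34/19 + 211)) = 74386*(-14019 + 4043/19) = 74386*(-262318/19) = -19512786748/19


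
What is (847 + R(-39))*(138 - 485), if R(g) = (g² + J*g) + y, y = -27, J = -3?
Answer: -852926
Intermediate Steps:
R(g) = -27 + g² - 3*g (R(g) = (g² - 3*g) - 27 = -27 + g² - 3*g)
(847 + R(-39))*(138 - 485) = (847 + (-27 + (-39)² - 3*(-39)))*(138 - 485) = (847 + (-27 + 1521 + 117))*(-347) = (847 + 1611)*(-347) = 2458*(-347) = -852926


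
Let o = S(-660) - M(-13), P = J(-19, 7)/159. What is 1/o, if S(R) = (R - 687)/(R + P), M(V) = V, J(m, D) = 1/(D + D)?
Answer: 1469159/22097489 ≈ 0.066485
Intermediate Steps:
J(m, D) = 1/(2*D)
P = 1/2226 (P = ((1/2)/7)/159 = ((1/2)*(1/7))*(1/159) = (1/14)*(1/159) = 1/2226 ≈ 0.00044924)
S(R) = (-687 + R)/(1/2226 + R) (S(R) = (R - 687)/(R + 1/2226) = (-687 + R)/(1/2226 + R))
o = 22097489/1469159 (o = 2226*(-687 - 660)/(1 + 2226*(-660)) - 1*(-13) = 2226*(-1347)/(1 - 1469160) + 13 = 2226*(-1347)/(-1469159) + 13 = 2226*(-1/1469159)*(-1347) + 13 = 2998422/1469159 + 13 = 22097489/1469159 ≈ 15.041)
1/o = 1/(22097489/1469159) = 1469159/22097489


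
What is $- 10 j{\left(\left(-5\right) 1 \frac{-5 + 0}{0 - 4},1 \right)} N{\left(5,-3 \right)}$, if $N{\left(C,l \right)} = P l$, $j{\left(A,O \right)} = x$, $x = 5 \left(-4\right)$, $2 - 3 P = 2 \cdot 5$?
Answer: $1600$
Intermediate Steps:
$P = - \frac{8}{3}$ ($P = \frac{2}{3} - \frac{2 \cdot 5}{3} = \frac{2}{3} - \frac{10}{3} = - \frac{8}{3} \approx -2.6667$)
$x = -20$
$j{\left(A,O \right)} = -20$
$N{\left(C,l \right)} = - \frac{8 l}{3}$
$- 10 j{\left(\left(-5\right) 1 \frac{-5 + 0}{0 - 4},1 \right)} N{\left(5,-3 \right)} = \left(-10\right) \left(-20\right) \left(\left(- \frac{8}{3}\right) \left(-3\right)\right) = 200 \cdot 8 = 1600$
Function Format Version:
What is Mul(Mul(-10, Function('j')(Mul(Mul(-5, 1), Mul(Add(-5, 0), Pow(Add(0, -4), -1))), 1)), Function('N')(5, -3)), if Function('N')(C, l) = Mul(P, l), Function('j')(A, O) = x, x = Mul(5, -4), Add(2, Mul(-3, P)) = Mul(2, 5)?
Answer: 1600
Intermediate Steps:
P = Rational(-8, 3) (P = Add(Rational(2, 3), Mul(Rational(-1, 3), Mul(2, 5))) = Add(Rational(2, 3), Mul(Rational(-1, 3), 10)) = Add(Rational(2, 3), Rational(-10, 3)) = Rational(-8, 3) ≈ -2.6667)
x = -20
Function('j')(A, O) = -20
Function('N')(C, l) = Mul(Rational(-8, 3), l)
Mul(Mul(-10, Function('j')(Mul(Mul(-5, 1), Mul(Add(-5, 0), Pow(Add(0, -4), -1))), 1)), Function('N')(5, -3)) = Mul(Mul(-10, -20), Mul(Rational(-8, 3), -3)) = Mul(200, 8) = 1600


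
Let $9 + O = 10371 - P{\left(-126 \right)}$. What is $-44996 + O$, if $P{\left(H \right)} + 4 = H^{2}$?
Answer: $-50506$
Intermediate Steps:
$P{\left(H \right)} = -4 + H^{2}$
$O = -5510$ ($O = -9 + \left(10371 - \left(-4 + \left(-126\right)^{2}\right)\right) = -9 + \left(10371 - \left(-4 + 15876\right)\right) = -9 + \left(10371 - 15872\right) = -9 - 5501 = -5510$)
$-44996 + O = -44996 - 5510 = -50506$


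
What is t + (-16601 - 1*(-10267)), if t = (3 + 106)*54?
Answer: -448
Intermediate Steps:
t = 5886 (t = 109*54 = 5886)
t + (-16601 - 1*(-10267)) = 5886 + (-16601 - 1*(-10267)) = 5886 + (-16601 + 10267) = 5886 - 6334 = -448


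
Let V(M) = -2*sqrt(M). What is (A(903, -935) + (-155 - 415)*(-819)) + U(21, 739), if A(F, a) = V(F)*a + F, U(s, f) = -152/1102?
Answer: 13564253/29 + 1870*sqrt(903) ≈ 5.2393e+5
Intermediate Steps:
U(s, f) = -4/29 (U(s, f) = -152*1/1102 = -4/29)
A(F, a) = F - 2*a*sqrt(F) (A(F, a) = (-2*sqrt(F))*a + F = -2*a*sqrt(F) + F = F - 2*a*sqrt(F))
(A(903, -935) + (-155 - 415)*(-819)) + U(21, 739) = ((903 - 2*(-935)*sqrt(903)) + (-155 - 415)*(-819)) - 4/29 = ((903 + 1870*sqrt(903)) - 570*(-819)) - 4/29 = ((903 + 1870*sqrt(903)) + 466830) - 4/29 = (467733 + 1870*sqrt(903)) - 4/29 = 13564253/29 + 1870*sqrt(903)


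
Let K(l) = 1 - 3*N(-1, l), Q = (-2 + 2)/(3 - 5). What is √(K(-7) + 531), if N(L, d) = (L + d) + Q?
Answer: 2*√139 ≈ 23.580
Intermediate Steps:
Q = 0 (Q = 0/(-2) = 0*(-½) = 0)
N(L, d) = L + d (N(L, d) = (L + d) + 0 = L + d)
K(l) = 4 - 3*l (K(l) = 1 - 3*(-1 + l) = 1 + (3 - 3*l) = 4 - 3*l)
√(K(-7) + 531) = √((4 - 3*(-7)) + 531) = √((4 + 21) + 531) = √(25 + 531) = √556 = 2*√139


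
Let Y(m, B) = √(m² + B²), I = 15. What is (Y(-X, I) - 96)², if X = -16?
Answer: (96 - √481)² ≈ 5486.1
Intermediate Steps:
Y(m, B) = √(B² + m²)
(Y(-X, I) - 96)² = (√(15² + (-1*(-16))²) - 96)² = (√(225 + 16²) - 96)² = (√(225 + 256) - 96)² = (√481 - 96)² = (-96 + √481)²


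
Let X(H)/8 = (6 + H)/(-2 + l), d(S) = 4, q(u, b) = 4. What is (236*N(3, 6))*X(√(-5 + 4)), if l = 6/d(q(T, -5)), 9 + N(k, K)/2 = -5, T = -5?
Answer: 634368 + 105728*I ≈ 6.3437e+5 + 1.0573e+5*I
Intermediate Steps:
N(k, K) = -28 (N(k, K) = -18 + 2*(-5) = -18 - 10 = -28)
l = 3/2 (l = 6/4 = 6*(¼) = 3/2 ≈ 1.5000)
X(H) = -96 - 16*H (X(H) = 8*((6 + H)/(-2 + 3/2)) = 8*((6 + H)/(-½)) = 8*((6 + H)*(-2)) = 8*(-12 - 2*H) = -96 - 16*H)
(236*N(3, 6))*X(√(-5 + 4)) = (236*(-28))*(-96 - 16*√(-5 + 4)) = -6608*(-96 - 16*I) = 634368 + 105728*I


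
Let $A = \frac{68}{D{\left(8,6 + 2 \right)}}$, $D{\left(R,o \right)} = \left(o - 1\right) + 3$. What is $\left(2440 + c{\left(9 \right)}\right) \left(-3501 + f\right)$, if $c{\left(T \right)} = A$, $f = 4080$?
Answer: $\frac{7083486}{5} \approx 1.4167 \cdot 10^{6}$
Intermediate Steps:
$D{\left(R,o \right)} = 2 + o$ ($D{\left(R,o \right)} = \left(-1 + o\right) + 3 = 2 + o$)
$A = \frac{34}{5}$ ($A = \frac{68}{2 + \left(6 + 2\right)} = \frac{68}{2 + 8} = \frac{68}{10} = 68 \cdot \frac{1}{10} = \frac{34}{5} \approx 6.8$)
$c{\left(T \right)} = \frac{34}{5}$
$\left(2440 + c{\left(9 \right)}\right) \left(-3501 + f\right) = \left(2440 + \frac{34}{5}\right) \left(-3501 + 4080\right) = \frac{12234}{5} \cdot 579 = \frac{7083486}{5}$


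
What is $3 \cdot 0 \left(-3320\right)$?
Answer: $0$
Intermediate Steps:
$3 \cdot 0 \left(-3320\right) = 0 \left(-3320\right) = 0$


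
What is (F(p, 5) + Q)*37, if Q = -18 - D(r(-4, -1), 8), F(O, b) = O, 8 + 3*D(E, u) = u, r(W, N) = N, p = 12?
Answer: -222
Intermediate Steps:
D(E, u) = -8/3 + u/3
Q = -18 (Q = -18 - (-8/3 + (⅓)*8) = -18 - (-8/3 + 8/3) = -18 - 1*0 = -18 + 0 = -18)
(F(p, 5) + Q)*37 = (12 - 18)*37 = -6*37 = -222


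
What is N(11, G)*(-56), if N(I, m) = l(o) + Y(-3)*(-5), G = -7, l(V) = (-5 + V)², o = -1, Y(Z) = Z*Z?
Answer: 504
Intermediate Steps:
Y(Z) = Z²
N(I, m) = -9 (N(I, m) = (-5 - 1)² + (-3)²*(-5) = (-6)² + 9*(-5) = 36 - 45 = -9)
N(11, G)*(-56) = -9*(-56) = 504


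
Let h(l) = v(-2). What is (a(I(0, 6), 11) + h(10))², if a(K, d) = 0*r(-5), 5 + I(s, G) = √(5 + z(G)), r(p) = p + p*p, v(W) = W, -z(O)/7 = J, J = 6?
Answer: 4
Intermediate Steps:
z(O) = -42 (z(O) = -7*6 = -42)
h(l) = -2
r(p) = p + p²
I(s, G) = -5 + I*√37 (I(s, G) = -5 + √(5 - 42) = -5 + √(-37) = -5 + I*√37)
a(K, d) = 0 (a(K, d) = 0*(-5*(1 - 5)) = 0*(-5*(-4)) = 0*20 = 0)
(a(I(0, 6), 11) + h(10))² = (0 - 2)² = (-2)² = 4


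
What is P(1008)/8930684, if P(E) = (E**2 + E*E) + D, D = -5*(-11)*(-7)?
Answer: 290249/1275812 ≈ 0.22750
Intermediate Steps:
D = -385 (D = 55*(-7) = -385)
P(E) = -385 + 2*E**2 (P(E) = (E**2 + E*E) - 385 = (E**2 + E**2) - 385 = 2*E**2 - 385 = -385 + 2*E**2)
P(1008)/8930684 = (-385 + 2*1008**2)/8930684 = (-385 + 2*1016064)*(1/8930684) = (-385 + 2032128)*(1/8930684) = 2031743*(1/8930684) = 290249/1275812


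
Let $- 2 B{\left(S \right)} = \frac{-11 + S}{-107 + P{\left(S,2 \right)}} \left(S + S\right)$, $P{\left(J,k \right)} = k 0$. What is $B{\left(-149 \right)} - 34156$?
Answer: $- \frac{3630852}{107} \approx -33933.0$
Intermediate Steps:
$P{\left(J,k \right)} = 0$
$B{\left(S \right)} = - S \left(\frac{11}{107} - \frac{S}{107}\right)$ ($B{\left(S \right)} = - \frac{\frac{-11 + S}{-107 + 0} \left(S + S\right)}{2} = - \frac{\frac{-11 + S}{-107} \cdot 2 S}{2} = - \frac{\left(-11 + S\right) \left(- \frac{1}{107}\right) 2 S}{2} = - \frac{\left(\frac{11}{107} - \frac{S}{107}\right) 2 S}{2} = - \frac{2 S \left(\frac{11}{107} - \frac{S}{107}\right)}{2} = - S \left(\frac{11}{107} - \frac{S}{107}\right)$)
$B{\left(-149 \right)} - 34156 = \frac{1}{107} \left(-149\right) \left(-11 - 149\right) - 34156 = \frac{1}{107} \left(-149\right) \left(-160\right) - 34156 = \frac{23840}{107} - 34156 = - \frac{3630852}{107}$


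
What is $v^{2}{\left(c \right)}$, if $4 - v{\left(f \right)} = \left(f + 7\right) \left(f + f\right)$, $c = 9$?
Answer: $80656$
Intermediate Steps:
$v{\left(f \right)} = 4 - 2 f \left(7 + f\right)$ ($v{\left(f \right)} = 4 - \left(f + 7\right) \left(f + f\right) = 4 - \left(7 + f\right) 2 f = 4 - 2 f \left(7 + f\right)$)
$v^{2}{\left(c \right)} = \left(4 - 126 - 2 \cdot 9^{2}\right)^{2} = \left(4 - 126 - 162\right)^{2} = \left(-284\right)^{2} = 80656$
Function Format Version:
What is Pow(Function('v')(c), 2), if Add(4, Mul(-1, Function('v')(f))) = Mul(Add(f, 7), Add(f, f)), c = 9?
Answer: 80656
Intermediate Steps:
Function('v')(f) = Add(4, Mul(-2, f, Add(7, f))) (Function('v')(f) = Add(4, Mul(-1, Mul(Add(f, 7), Add(f, f)))) = Add(4, Mul(-1, Mul(Add(7, f), Mul(2, f)))) = Add(4, Mul(-1, Mul(2, f, Add(7, f)))) = Add(4, Mul(-2, f, Add(7, f))))
Pow(Function('v')(c), 2) = Pow(Add(4, Mul(-14, 9), Mul(-2, Pow(9, 2))), 2) = Pow(Add(4, -126, Mul(-2, 81)), 2) = Pow(Add(4, -126, -162), 2) = Pow(-284, 2) = 80656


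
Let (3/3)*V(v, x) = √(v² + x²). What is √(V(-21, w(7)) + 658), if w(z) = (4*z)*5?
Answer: √(658 + 7*√409) ≈ 28.277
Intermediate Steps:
w(z) = 20*z
V(v, x) = √(v² + x²)
√(V(-21, w(7)) + 658) = √(√((-21)² + (20*7)²) + 658) = √(√(441 + 140²) + 658) = √(√(441 + 19600) + 658) = √(√20041 + 658) = √(7*√409 + 658) = √(658 + 7*√409)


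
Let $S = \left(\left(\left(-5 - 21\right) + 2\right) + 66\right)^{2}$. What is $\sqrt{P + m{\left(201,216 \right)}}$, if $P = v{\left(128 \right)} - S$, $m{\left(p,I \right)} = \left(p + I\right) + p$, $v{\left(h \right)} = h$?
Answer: $i \sqrt{1018} \approx 31.906 i$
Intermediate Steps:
$S = 1764$ ($S = \left(\left(-26 + 2\right) + 66\right)^{2} = \left(-24 + 66\right)^{2} = 42^{2} = 1764$)
$m{\left(p,I \right)} = I + 2 p$ ($m{\left(p,I \right)} = \left(I + p\right) + p = I + 2 p$)
$P = -1636$ ($P = 128 - 1764 = -1636$)
$\sqrt{P + m{\left(201,216 \right)}} = \sqrt{-1636 + \left(216 + 2 \cdot 201\right)} = \sqrt{-1636 + \left(216 + 402\right)} = \sqrt{-1636 + 618} = \sqrt{-1018} = i \sqrt{1018}$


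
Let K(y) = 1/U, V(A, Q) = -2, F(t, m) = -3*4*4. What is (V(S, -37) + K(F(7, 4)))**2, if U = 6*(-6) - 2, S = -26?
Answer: 5929/1444 ≈ 4.1060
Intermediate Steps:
F(t, m) = -48 (F(t, m) = -12*4 = -48)
U = -38 (U = -36 - 2 = -38)
K(y) = -1/38 (K(y) = 1/(-38) = -1/38)
(V(S, -37) + K(F(7, 4)))**2 = (-2 - 1/38)**2 = (-77/38)**2 = 5929/1444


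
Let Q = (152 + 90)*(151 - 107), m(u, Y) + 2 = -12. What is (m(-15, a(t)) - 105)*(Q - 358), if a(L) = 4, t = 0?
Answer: -1224510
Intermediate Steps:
m(u, Y) = -14 (m(u, Y) = -2 - 12 = -14)
Q = 10648 (Q = 242*44 = 10648)
(m(-15, a(t)) - 105)*(Q - 358) = (-14 - 105)*(10648 - 358) = -119*10290 = -1224510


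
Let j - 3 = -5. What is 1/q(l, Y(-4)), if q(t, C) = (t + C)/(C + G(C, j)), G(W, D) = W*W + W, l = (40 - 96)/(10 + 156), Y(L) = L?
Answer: -83/45 ≈ -1.8444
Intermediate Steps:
j = -2 (j = 3 - 5 = -2)
l = -28/83 (l = -56/166 = -56*1/166 = -28/83 ≈ -0.33735)
G(W, D) = W + W**2 (G(W, D) = W**2 + W = W + W**2)
q(t, C) = (C + t)/(C + C*(1 + C)) (q(t, C) = (t + C)/(C + C*(1 + C)) = (C + t)/(C + C*(1 + C)))
1/q(l, Y(-4)) = 1/((-4 - 28/83)/((-4)*(2 - 4))) = 1/(-1/4*(-360/83)/(-2)) = 1/(-1/4*(-1/2)*(-360/83)) = 1/(-45/83) = -83/45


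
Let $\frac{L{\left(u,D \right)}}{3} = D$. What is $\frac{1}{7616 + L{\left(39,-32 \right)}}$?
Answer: $\frac{1}{7520} \approx 0.00013298$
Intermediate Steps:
$L{\left(u,D \right)} = 3 D$
$\frac{1}{7616 + L{\left(39,-32 \right)}} = \frac{1}{7616 + 3 \left(-32\right)} = \frac{1}{7616 - 96} = \frac{1}{7520}$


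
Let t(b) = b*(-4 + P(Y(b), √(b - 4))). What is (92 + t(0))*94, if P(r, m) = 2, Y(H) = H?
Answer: 8648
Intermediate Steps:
t(b) = -2*b (t(b) = b*(-4 + 2) = b*(-2) = -2*b)
(92 + t(0))*94 = (92 - 2*0)*94 = (92 + 0)*94 = 92*94 = 8648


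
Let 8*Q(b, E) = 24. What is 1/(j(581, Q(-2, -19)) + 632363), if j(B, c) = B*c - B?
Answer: 1/633525 ≈ 1.5785e-6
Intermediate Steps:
Q(b, E) = 3 (Q(b, E) = (⅛)*24 = 3)
j(B, c) = -B + B*c
1/(j(581, Q(-2, -19)) + 632363) = 1/(581*(-1 + 3) + 632363) = 1/(581*2 + 632363) = 1/(1162 + 632363) = 1/633525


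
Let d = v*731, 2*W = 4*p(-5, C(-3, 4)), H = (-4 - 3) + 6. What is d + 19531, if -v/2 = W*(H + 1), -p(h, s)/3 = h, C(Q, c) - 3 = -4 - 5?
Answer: 19531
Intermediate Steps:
C(Q, c) = -6 (C(Q, c) = 3 + (-4 - 5) = 3 - 9 = -6)
p(h, s) = -3*h
H = -1 (H = -7 + 6 = -1)
W = 30 (W = (4*(-3*(-5)))/2 = (4*15)/2 = (½)*60 = 30)
v = 0 (v = -60*(-1 + 1) = -60*0 = -2*0 = 0)
d = 0 (d = 0*731 = 0)
d + 19531 = 0 + 19531 = 19531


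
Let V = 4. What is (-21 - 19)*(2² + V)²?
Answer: -2560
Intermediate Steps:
(-21 - 19)*(2² + V)² = (-21 - 19)*(2² + 4)² = -40*(4 + 4)² = -40*8² = -40*64 = -2560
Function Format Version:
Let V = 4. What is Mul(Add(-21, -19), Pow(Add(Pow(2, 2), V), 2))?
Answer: -2560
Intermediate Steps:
Mul(Add(-21, -19), Pow(Add(Pow(2, 2), V), 2)) = Mul(Add(-21, -19), Pow(Add(Pow(2, 2), 4), 2)) = Mul(-40, Pow(Add(4, 4), 2)) = Mul(-40, Pow(8, 2)) = Mul(-40, 64) = -2560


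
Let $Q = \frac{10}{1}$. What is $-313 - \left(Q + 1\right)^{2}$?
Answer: $-434$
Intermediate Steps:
$Q = 10$ ($Q = 10 \cdot 1 = 10$)
$-313 - \left(Q + 1\right)^{2} = -313 - \left(10 + 1\right)^{2} = -313 - 11^{2} = -313 - 121 = -434$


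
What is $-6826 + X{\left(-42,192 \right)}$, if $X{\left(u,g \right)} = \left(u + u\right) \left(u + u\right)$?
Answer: $230$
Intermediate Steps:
$X{\left(u,g \right)} = 4 u^{2}$ ($X{\left(u,g \right)} = 2 u 2 u = 4 u^{2}$)
$-6826 + X{\left(-42,192 \right)} = -6826 + 4 \left(-42\right)^{2} = -6826 + 4 \cdot 1764 = -6826 + 7056 = 230$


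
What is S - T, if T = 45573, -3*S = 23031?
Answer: -53250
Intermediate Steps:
S = -7677 (S = -⅓*23031 = -7677)
S - T = -7677 - 1*45573 = -7677 - 45573 = -53250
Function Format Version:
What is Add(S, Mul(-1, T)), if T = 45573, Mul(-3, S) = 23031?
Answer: -53250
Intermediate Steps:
S = -7677 (S = Mul(Rational(-1, 3), 23031) = -7677)
Add(S, Mul(-1, T)) = Add(-7677, Mul(-1, 45573)) = Add(-7677, -45573) = -53250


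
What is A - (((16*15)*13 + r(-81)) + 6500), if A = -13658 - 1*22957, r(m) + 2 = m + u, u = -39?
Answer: -46113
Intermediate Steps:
r(m) = -41 + m (r(m) = -2 + (m - 39) = -2 + (-39 + m) = -41 + m)
A = -36615 (A = -13658 - 22957 = -36615)
A - (((16*15)*13 + r(-81)) + 6500) = -36615 - (((16*15)*13 + (-41 - 81)) + 6500) = -36615 - ((240*13 - 122) + 6500) = -36615 - ((3120 - 122) + 6500) = -36615 - (2998 + 6500) = -36615 - 1*9498 = -36615 - 9498 = -46113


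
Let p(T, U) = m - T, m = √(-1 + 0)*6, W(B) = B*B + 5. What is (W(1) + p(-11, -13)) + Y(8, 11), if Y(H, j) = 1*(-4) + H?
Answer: 21 + 6*I ≈ 21.0 + 6.0*I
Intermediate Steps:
W(B) = 5 + B² (W(B) = B² + 5 = 5 + B²)
Y(H, j) = -4 + H
m = 6*I (m = √(-1)*6 = I*6 = 6*I ≈ 6.0*I)
p(T, U) = -T + 6*I (p(T, U) = 6*I - T = -T + 6*I)
(W(1) + p(-11, -13)) + Y(8, 11) = ((5 + 1²) + (-1*(-11) + 6*I)) + (-4 + 8) = ((5 + 1) + (11 + 6*I)) + 4 = (6 + (11 + 6*I)) + 4 = (17 + 6*I) + 4 = 21 + 6*I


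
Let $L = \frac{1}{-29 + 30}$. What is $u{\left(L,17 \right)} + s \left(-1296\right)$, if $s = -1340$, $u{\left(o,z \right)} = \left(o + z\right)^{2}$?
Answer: $1736964$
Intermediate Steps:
$L = 1$ ($L = 1^{-1} = 1$)
$u{\left(L,17 \right)} + s \left(-1296\right) = \left(1 + 17\right)^{2} - -1736640 = 18^{2} + 1736640 = 324 + 1736640 = 1736964$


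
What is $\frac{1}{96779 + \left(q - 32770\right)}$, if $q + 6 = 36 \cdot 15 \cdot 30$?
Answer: $\frac{1}{80203} \approx 1.2468 \cdot 10^{-5}$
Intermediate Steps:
$q = 16194$ ($q = -6 + 36 \cdot 15 \cdot 30 = -6 + 540 \cdot 30 = -6 + 16200 = 16194$)
$\frac{1}{96779 + \left(q - 32770\right)} = \frac{1}{96779 + \left(16194 - 32770\right)} = \frac{1}{96779 - 16576} = \frac{1}{80203}$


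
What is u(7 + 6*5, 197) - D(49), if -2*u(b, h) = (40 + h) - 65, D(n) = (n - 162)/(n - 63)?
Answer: -1317/14 ≈ -94.071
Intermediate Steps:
D(n) = (-162 + n)/(-63 + n)
u(b, h) = 25/2 - h/2 (u(b, h) = -((40 + h) - 65)/2 = -(-25 + h)/2 = 25/2 - h/2)
u(7 + 6*5, 197) - D(49) = (25/2 - ½*197) - (-162 + 49)/(-63 + 49) = (25/2 - 197/2) - (-113)/(-14) = -86 - (-1)*(-113)/14 = -86 - 1*113/14 = -86 - 113/14 = -1317/14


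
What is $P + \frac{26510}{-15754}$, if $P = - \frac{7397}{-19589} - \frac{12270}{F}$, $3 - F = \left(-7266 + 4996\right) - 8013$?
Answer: $- \frac{1982374494373}{793578030079} \approx -2.498$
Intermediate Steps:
$F = 10286$ ($F = 3 - \left(\left(-7266 + 4996\right) - 8013\right) = 3 - \left(-2270 - 8013\right) = 3 - -10283 = 3 + 10283 = 10286$)
$P = - \frac{82135744}{100746227}$ ($P = - \frac{7397}{-19589} - \frac{12270}{10286} = \left(-7397\right) \left(- \frac{1}{19589}\right) - \frac{6135}{5143} = \frac{7397}{19589} - \frac{6135}{5143} = - \frac{82135744}{100746227} \approx -0.81527$)
$P + \frac{26510}{-15754} = - \frac{82135744}{100746227} + \frac{26510}{-15754} = - \frac{82135744}{100746227} + 26510 \left(- \frac{1}{15754}\right) = - \frac{82135744}{100746227} - \frac{13255}{7877} = - \frac{1982374494373}{793578030079}$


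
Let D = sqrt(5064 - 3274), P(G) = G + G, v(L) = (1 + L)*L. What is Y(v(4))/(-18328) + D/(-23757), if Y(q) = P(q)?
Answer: -5/2291 - sqrt(1790)/23757 ≈ -0.0039633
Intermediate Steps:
v(L) = L*(1 + L)
P(G) = 2*G
Y(q) = 2*q
D = sqrt(1790) ≈ 42.308
Y(v(4))/(-18328) + D/(-23757) = (2*(4*(1 + 4)))/(-18328) + sqrt(1790)/(-23757) = (2*(4*5))*(-1/18328) + sqrt(1790)*(-1/23757) = (2*20)*(-1/18328) - sqrt(1790)/23757 = 40*(-1/18328) - sqrt(1790)/23757 = -5/2291 - sqrt(1790)/23757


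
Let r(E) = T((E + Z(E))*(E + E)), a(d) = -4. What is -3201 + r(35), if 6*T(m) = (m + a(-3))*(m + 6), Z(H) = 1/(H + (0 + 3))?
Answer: 721663475/722 ≈ 9.9953e+5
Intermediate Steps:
Z(H) = 1/(3 + H) (Z(H) = 1/(H + 3) = 1/(3 + H))
T(m) = (-4 + m)*(6 + m)/6 (T(m) = ((m - 4)*(m + 6))/6 = ((-4 + m)*(6 + m))/6 = (-4 + m)*(6 + m)/6)
r(E) = -4 + 2*E*(E + 1/(3 + E))/3 + 2*E²*(E + 1/(3 + E))²/3 (r(E) = -4 + ((E + 1/(3 + E))*(E + E))/3 + ((E + 1/(3 + E))*(E + E))²/6 = -4 + ((E + 1/(3 + E))*(2*E))/3 + ((E + 1/(3 + E))*(2*E))²/6 = -4 + (2*E*(E + 1/(3 + E)))/3 + (2*E*(E + 1/(3 + E)))²/6 = -4 + 2*E*(E + 1/(3 + E))/3 + (4*E²*(E + 1/(3 + E))²)/6 = -4 + 2*E*(E + 1/(3 + E))/3 + 2*E²*(E + 1/(3 + E))²/3)
-3201 + r(35) = -3201 + 2*(-54 + 35⁶ - 33*35 + 5*35² + 6*35⁵ + 12*35³ + 12*35⁴)/(3*(9 + 35² + 6*35)) = -3201 + 2*(-54 + 1838265625 - 1155 + 5*1225 + 6*52521875 + 12*42875 + 12*1500625)/(3*(9 + 1225 + 210)) = -3201 + (⅔)*(-54 + 1838265625 - 1155 + 6125 + 315131250 + 514500 + 18007500)/1444 = -3201 + (⅔)*(1/1444)*2171923791 = -3201 + 723974597/722 = 721663475/722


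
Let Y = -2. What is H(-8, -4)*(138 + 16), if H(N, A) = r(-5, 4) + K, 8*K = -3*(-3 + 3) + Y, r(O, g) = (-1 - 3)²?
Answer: 4851/2 ≈ 2425.5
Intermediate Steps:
r(O, g) = 16 (r(O, g) = (-4)² = 16)
K = -¼ (K = (-3*(-3 + 3) - 2)/8 = (-3*0 - 2)/8 = (0 - 2)/8 = (⅛)*(-2) = -¼ ≈ -0.25000)
H(N, A) = 63/4 (H(N, A) = 16 - ¼ = 63/4)
H(-8, -4)*(138 + 16) = 63*(138 + 16)/4 = (63/4)*154 = 4851/2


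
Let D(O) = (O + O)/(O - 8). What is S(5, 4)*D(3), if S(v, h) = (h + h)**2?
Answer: -384/5 ≈ -76.800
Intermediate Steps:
S(v, h) = 4*h**2 (S(v, h) = (2*h)**2 = 4*h**2)
D(O) = 2*O/(-8 + O) (D(O) = (2*O)/(-8 + O) = 2*O/(-8 + O))
S(5, 4)*D(3) = (4*4**2)*(2*3/(-8 + 3)) = (4*16)*(2*3/(-5)) = 64*(2*3*(-1/5)) = 64*(-6/5) = -384/5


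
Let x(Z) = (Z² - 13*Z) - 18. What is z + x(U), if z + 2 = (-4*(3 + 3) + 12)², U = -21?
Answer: 838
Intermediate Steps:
x(Z) = -18 + Z² - 13*Z
z = 142 (z = -2 + (-4*(3 + 3) + 12)² = -2 + (-4*6 + 12)² = -2 + (-24 + 12)² = -2 + (-12)² = -2 + 144 = 142)
z + x(U) = 142 + (-18 + (-21)² - 13*(-21)) = 142 + (-18 + 441 + 273) = 142 + 696 = 838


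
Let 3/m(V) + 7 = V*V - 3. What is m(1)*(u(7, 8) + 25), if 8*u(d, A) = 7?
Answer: -69/8 ≈ -8.6250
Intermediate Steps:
u(d, A) = 7/8 (u(d, A) = (⅛)*7 = 7/8)
m(V) = 3/(-10 + V²) (m(V) = 3/(-7 + (V*V - 3)) = 3/(-7 + (V² - 3)) = 3/(-7 + (-3 + V²)) = 3/(-10 + V²))
m(1)*(u(7, 8) + 25) = (3/(-10 + 1²))*(7/8 + 25) = (3/(-10 + 1))*(207/8) = (3/(-9))*(207/8) = (3*(-⅑))*(207/8) = -⅓*207/8 = -69/8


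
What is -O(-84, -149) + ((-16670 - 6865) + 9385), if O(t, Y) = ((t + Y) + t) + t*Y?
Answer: -26349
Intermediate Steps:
O(t, Y) = Y + 2*t + Y*t (O(t, Y) = ((Y + t) + t) + Y*t = (Y + 2*t) + Y*t = Y + 2*t + Y*t)
-O(-84, -149) + ((-16670 - 6865) + 9385) = -(-149 + 2*(-84) - 149*(-84)) + ((-16670 - 6865) + 9385) = -(-149 - 168 + 12516) + (-23535 + 9385) = -1*12199 - 14150 = -12199 - 14150 = -26349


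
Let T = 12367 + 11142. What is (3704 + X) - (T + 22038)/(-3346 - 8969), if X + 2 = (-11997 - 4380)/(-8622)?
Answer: 14580462587/3932590 ≈ 3707.6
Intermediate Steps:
T = 23509
X = -289/2874 (X = -2 + (-11997 - 4380)/(-8622) = -2 - 16377*(-1/8622) = -2 + 5459/2874 = -289/2874 ≈ -0.10056)
(3704 + X) - (T + 22038)/(-3346 - 8969) = (3704 - 289/2874) - (23509 + 22038)/(-3346 - 8969) = 10645007/2874 - 45547/(-12315) = 10645007/2874 - 45547*(-1)/12315 = 10645007/2874 - 1*(-45547/12315) = 10645007/2874 + 45547/12315 = 14580462587/3932590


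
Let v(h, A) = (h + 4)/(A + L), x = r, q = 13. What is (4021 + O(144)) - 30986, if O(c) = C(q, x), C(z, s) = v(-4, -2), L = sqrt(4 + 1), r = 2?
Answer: -26965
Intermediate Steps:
L = sqrt(5) ≈ 2.2361
x = 2
v(h, A) = (4 + h)/(A + sqrt(5)) (v(h, A) = (h + 4)/(A + sqrt(5)) = (4 + h)/(A + sqrt(5)))
C(z, s) = 0 (C(z, s) = (4 - 4)/(-2 + sqrt(5)) = 0/(-2 + sqrt(5)) = 0)
O(c) = 0
(4021 + O(144)) - 30986 = (4021 + 0) - 30986 = 4021 - 30986 = -26965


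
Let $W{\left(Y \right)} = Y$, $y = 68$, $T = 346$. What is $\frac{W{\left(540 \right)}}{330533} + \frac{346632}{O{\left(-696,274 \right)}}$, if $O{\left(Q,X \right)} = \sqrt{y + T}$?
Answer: $\frac{540}{330533} + \frac{57772 \sqrt{46}}{23} \approx 17036.0$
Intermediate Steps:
$O{\left(Q,X \right)} = 3 \sqrt{46}$ ($O{\left(Q,X \right)} = \sqrt{68 + 346} = \sqrt{414} = 3 \sqrt{46}$)
$\frac{W{\left(540 \right)}}{330533} + \frac{346632}{O{\left(-696,274 \right)}} = \frac{540}{330533} + \frac{346632}{3 \sqrt{46}} = 540 \cdot \frac{1}{330533} + 346632 \frac{\sqrt{46}}{138} = \frac{540}{330533} + \frac{57772 \sqrt{46}}{23}$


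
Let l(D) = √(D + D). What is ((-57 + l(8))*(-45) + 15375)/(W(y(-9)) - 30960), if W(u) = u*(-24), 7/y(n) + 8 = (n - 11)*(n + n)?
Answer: -260480/454087 ≈ -0.57363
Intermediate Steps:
l(D) = √2*√D (l(D) = √(2*D) = √2*√D)
y(n) = 7/(-8 + 2*n*(-11 + n)) (y(n) = 7/(-8 + (n - 11)*(n + n)) = 7/(-8 + (-11 + n)*(2*n)) = 7/(-8 + 2*n*(-11 + n)))
W(u) = -24*u
((-57 + l(8))*(-45) + 15375)/(W(y(-9)) - 30960) = ((-57 + √2*√8)*(-45) + 15375)/(-84/(-4 + (-9)² - 11*(-9)) - 30960) = ((-57 + √2*(2*√2))*(-45) + 15375)/(-84/(-4 + 81 + 99) - 30960) = ((-57 + 4)*(-45) + 15375)/(-84/176 - 30960) = (-53*(-45) + 15375)/(-84/176 - 30960) = (2385 + 15375)/(-24*7/352 - 30960) = 17760/(-21/44 - 30960) = 17760/(-1362261/44) = 17760*(-44/1362261) = -260480/454087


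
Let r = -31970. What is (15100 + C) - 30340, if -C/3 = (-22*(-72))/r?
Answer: -243609024/15985 ≈ -15240.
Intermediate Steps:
C = 2376/15985 (C = -3*(-22*(-72))/(-31970) = -4752*(-1)/31970 = -3*(-792/15985) = 2376/15985 ≈ 0.14864)
(15100 + C) - 30340 = (15100 + 2376/15985) - 30340 = 241375876/15985 - 30340 = -243609024/15985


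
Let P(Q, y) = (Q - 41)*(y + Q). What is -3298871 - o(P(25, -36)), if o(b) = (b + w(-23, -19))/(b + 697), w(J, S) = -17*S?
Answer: -2879914882/873 ≈ -3.2989e+6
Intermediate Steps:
P(Q, y) = (-41 + Q)*(Q + y)
o(b) = (323 + b)/(697 + b) (o(b) = (b - 17*(-19))/(b + 697) = (b + 323)/(697 + b) = (323 + b)/(697 + b))
-3298871 - o(P(25, -36)) = -3298871 - (323 + (25² - 41*25 - 41*(-36) + 25*(-36)))/(697 + (25² - 41*25 - 41*(-36) + 25*(-36))) = -3298871 - (323 + (625 - 1025 + 1476 - 900))/(697 + (625 - 1025 + 1476 - 900)) = -3298871 - (323 + 176)/(697 + 176) = -3298871 - 499/873 = -2879914882/873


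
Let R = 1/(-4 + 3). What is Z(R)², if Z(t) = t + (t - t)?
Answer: 1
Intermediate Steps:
R = -1 (R = 1/(-1) = -1)
Z(t) = t (Z(t) = t + 0 = t)
Z(R)² = (-1)² = 1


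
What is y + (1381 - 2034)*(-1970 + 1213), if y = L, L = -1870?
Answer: 492451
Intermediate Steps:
y = -1870
y + (1381 - 2034)*(-1970 + 1213) = -1870 + (1381 - 2034)*(-1970 + 1213) = -1870 - 653*(-757) = -1870 + 494321 = 492451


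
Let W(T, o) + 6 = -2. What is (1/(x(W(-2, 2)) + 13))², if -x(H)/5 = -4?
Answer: 1/1089 ≈ 0.00091827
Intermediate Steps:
W(T, o) = -8 (W(T, o) = -6 - 2 = -8)
x(H) = 20 (x(H) = -5*(-4) = 20)
(1/(x(W(-2, 2)) + 13))² = (1/(20 + 13))² = (1/33)² = 1/1089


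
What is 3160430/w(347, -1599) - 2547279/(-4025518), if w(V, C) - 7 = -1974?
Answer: -259537905203/161595794 ≈ -1606.1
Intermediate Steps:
w(V, C) = -1967 (w(V, C) = 7 - 1974 = -1967)
3160430/w(347, -1599) - 2547279/(-4025518) = 3160430/(-1967) - 2547279/(-4025518) = 3160430*(-1/1967) - 2547279*(-1/4025518) = -451490/281 + 363897/575074 = -259537905203/161595794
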